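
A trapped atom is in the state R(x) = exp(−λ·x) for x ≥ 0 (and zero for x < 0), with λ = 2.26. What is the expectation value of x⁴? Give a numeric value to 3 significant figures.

0.0575

⟨x⁴⟩ = ∫ x⁴·|R|² dx / ∫|R|² dx (integrals over the domain).
Every integrand reduces to terms xʲ·e^(−2λx) on [0, ∞); use ∫₀^∞ xʲ·e^(−2λx) dx = j!/(2λ)^(j+1).
State is unnormalized: ∫|R|² dx = 0.22124, and ∫R*·x⁴·R dx = 0.012721, so ⟨x⁴⟩ = 0.012721 / 0.22124.
⟨x⁴⟩ = 0.057499.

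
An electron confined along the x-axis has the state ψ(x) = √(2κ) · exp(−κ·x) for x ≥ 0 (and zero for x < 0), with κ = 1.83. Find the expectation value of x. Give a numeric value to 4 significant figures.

0.2732

⟨x⟩ = ∫ x·|ψ|² dx (integrals over the domain).
Every integrand reduces to terms xʲ·e^(−2κx) on [0, ∞); use ∫₀^∞ xʲ·e^(−2κx) dx = j!/(2κ)^(j+1).
⟨x⟩ = 0.27322.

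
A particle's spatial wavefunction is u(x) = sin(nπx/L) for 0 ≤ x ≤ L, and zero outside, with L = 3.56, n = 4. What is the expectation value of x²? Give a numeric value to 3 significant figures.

4.18

⟨x²⟩ = ∫ x²·|u|² dx / ∫|u|² dx (integrals over the domain).
With sin²θ = (1 − cos2θ)/2 on 0 ≤ x ≤ L: ∫sin²(nπx/L) dx = L/2, ∫x·sin²(nπx/L) dx = L²/4, ∫x²·sin²(nπx/L) dx = L³·(1/6 − 1/(4n²π²)); higher powers xᵏ the same way, integrating xᵏ·cos(2nπx/L) by parts.
State is unnormalized: ∫|u|² dx = 1.7800, and ∫u*·x²·u dx = 7.4482, so ⟨x²⟩ = 7.4482 / 1.7800.
⟨x²⟩ = 4.1844.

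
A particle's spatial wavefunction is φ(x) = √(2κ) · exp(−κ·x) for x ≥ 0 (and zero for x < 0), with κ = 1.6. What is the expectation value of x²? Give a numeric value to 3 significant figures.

⟨x²⟩ = ∫ x²·|φ|² dx (integrals over the domain).
Every integrand reduces to terms xʲ·e^(−2κx) on [0, ∞); use ∫₀^∞ xʲ·e^(−2κx) dx = j!/(2κ)^(j+1).
⟨x²⟩ = 0.19531.

0.195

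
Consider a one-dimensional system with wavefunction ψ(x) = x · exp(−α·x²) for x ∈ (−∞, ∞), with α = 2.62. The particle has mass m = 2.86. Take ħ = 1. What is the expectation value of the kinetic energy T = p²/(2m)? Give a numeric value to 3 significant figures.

T = −(ħ²/2m) d²/dx², so ⟨T⟩ = −(ħ²/2m) ∫ ψ*·ψ'' dx / ∫|ψ|² dx; with m = 2.86.
Expand each integrand as polynomial × e^(−2αx²) and use ∫x^(2j)·e^(−2αx²) dx = (2j−1)!!/(4α)^j · √(π/(2α)), odd powers → 0; here √(π/(2α)) = 0.77430. Differentiate with the product rule, d/dx e^(−αx²) = −2αx·e^(−αx²).
State is unnormalized: ∫|ψ|² dx = 0.073884, and ∫ψ*·(−ħ²/2m · ψ'') dx = 0.10153, so ⟨T⟩ = 0.10153 / 0.073884.
⟨T⟩ = 1.3741.

1.37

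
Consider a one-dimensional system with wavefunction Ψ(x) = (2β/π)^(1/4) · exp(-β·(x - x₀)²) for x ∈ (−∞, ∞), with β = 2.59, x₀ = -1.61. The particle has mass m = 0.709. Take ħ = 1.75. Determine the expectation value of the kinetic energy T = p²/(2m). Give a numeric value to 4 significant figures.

5.594

T = −(ħ²/2m) d²/dx², so ⟨T⟩ = −(ħ²/2m) ∫ Ψ*·Ψ'' dx; with m = 0.709.
Gaussian moments (u = x − x₀): ∫u^(2j)·e^(−2βu²) du = (2j−1)!!/(4β)^j · √(π/(2β)), odd powers integrate to 0; here √(π/(2β)) = 0.77877. Derivatives: d/dx e^(−βu²) = −2βu·e^(−βu²), d²/dx² e^(−βu²) = (4β²u² − 2β)·e^(−βu²).
⟨T⟩ = 5.5937.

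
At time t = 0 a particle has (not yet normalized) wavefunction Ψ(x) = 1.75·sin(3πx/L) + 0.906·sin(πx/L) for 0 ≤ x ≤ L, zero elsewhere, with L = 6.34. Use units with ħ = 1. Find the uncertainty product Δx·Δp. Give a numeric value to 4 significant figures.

Δx = √(⟨x²⟩−⟨x⟩²), Δp = √(⟨p²⟩−⟨p⟩²).
On 0 ≤ x ≤ L (j ≠ l): ∫sin²(jπx/L) dx = L/2, ∫sin(jπx/L)·sin(lπx/L) dx = 0; diagonal moments ∫x·sin²(jπx/L) dx = L²/4, ∫x²·sin²(jπx/L) dx = L³·(1/6 − 1/(4j²π²)); cross terms ∫x·sin(jπx/L)·sin(lπx/L) dx = 0 for j + l even and −4jlL²/(π²(j² − l²)²) for j + l odd, ∫x²·sin(jπx/L)·sin(lπx/L) dx = (−1)^(j+l)·4jlL³/(π²(j² − l²)²); higher powers the same way via product-to-sum and parts. d²/dx² sin(jπx/L) = −(jπ/L)²·sin(jπx/L); on 0 ≤ x ≤ L, ∫sin²(jπx/L) dx = L/2 and ∫sin(jπx/L)·sin(lπx/L) dx = 0 for j ≠ l, so only diagonal terms survive in ∫|Ψ|² and ∫Ψ·Ψ″; ∫Ψ·Ψ′ dx = [Ψ²/2] between the walls = 0.
Normalization: ∫|Ψ|² dx = 12.310.
⟨x⟩ = 3.1700, ⟨x²⟩ = 14.037 ⇒ Δx = 1.9970.
⟨p⟩ = 0.0000, ⟨p²⟩ = 1.7946 ⇒ Δp = 1.3396.
Δx·Δp = 2.6752.

2.675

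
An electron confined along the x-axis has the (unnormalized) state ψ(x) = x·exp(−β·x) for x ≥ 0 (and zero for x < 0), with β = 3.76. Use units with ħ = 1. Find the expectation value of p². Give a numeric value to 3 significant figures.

14.1

p² ψ = −ħ² d²ψ/dx²; ⟨p²⟩ = −ħ² ∫ ψ*·ψ'' dx / ∫|ψ|² dx.
Differentiate x·exp(−β·x) with the product rule; every integrand then reduces to terms xʲ·e^(−2βx) on [0, ∞), with ∫₀^∞ xʲ·e^(−2βx) dx = j!/(2β)^(j+1).
State is unnormalized: ∫|ψ|² dx = 0.0047030, and ∫ψ*·(−ħ² ψ'') dx = 0.066489, so ⟨p²⟩ = 0.066489 / 0.0047030.
⟨p²⟩ = 14.138.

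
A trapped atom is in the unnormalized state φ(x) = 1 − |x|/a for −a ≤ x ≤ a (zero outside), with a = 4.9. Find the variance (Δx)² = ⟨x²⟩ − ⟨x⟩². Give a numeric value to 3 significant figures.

2.40

Compute ⟨x⟩ and ⟨x²⟩ separately, then (Δx)² = ⟨x²⟩ − ⟨x⟩².
φ is even, so ∫ over [−a, a] = 2∫₀ᵃ with φ = 1 − x/a there: ∫₀ᵃ (1 − x/a)² dx = a/3, ∫₀ᵃ x²(1 − x/a)² dx = a³/30, ∫₀ᵃ x⁴(1 − x/a)² dx = a⁵/105.
Normalization: ∫|φ|² dx = 3.2667.
⟨x⟩ = 0.0000 and ⟨x²⟩ = 2.4010.
(Δx)² = 2.4010 − (0.0000)² = 2.4010.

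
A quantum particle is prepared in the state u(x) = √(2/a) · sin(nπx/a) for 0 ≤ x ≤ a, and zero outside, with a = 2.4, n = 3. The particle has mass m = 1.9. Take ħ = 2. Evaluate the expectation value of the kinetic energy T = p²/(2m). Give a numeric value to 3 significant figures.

T = −(ħ²/2m) d²/dx², so ⟨T⟩ = −(ħ²/2m) ∫ u*·u'' dx; with m = 1.9.
d/dx sin(nπx/a) = (nπ/a)·cos(nπx/a) and d²/dx² sin(nπx/a) = −(nπ/a)²·sin(nπx/a); on 0 ≤ x ≤ a, ∫sin²(nπx/a) dx = a/2 and ∫sin(nπx/a)·cos(nπx/a) dx = 0.
⟨T⟩ = 16.233.

16.2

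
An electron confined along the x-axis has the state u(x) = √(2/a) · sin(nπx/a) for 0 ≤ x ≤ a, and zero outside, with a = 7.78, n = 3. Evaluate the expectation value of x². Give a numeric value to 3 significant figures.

19.8

⟨x²⟩ = ∫ x²·|u|² dx (integrals over the domain).
With sin²θ = (1 − cos2θ)/2 on 0 ≤ x ≤ a: ∫sin²(nπx/a) dx = a/2, ∫x·sin²(nπx/a) dx = a²/4, ∫x²·sin²(nπx/a) dx = a³·(1/6 − 1/(4n²π²)); higher powers xᵏ the same way, integrating xᵏ·cos(2nπx/a) by parts.
⟨x²⟩ = 19.835.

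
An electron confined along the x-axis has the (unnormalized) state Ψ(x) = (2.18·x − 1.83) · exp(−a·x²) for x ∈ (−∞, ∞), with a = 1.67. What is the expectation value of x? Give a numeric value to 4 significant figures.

-0.2942

⟨x⟩ = ∫ x·|Ψ|² dx / ∫|Ψ|² dx (integrals over the domain).
Expand each integrand as polynomial × e^(−2ax²) and use ∫x^(2j)·e^(−2ax²) dx = (2j−1)!!/(4a)^j · √(π/(2a)), odd powers → 0; here √(π/(2a)) = 0.96984.
State is unnormalized: ∫|Ψ|² dx = 3.9379, and ∫Ψ*·x·Ψ dx = -1.1584, so ⟨x⟩ = -1.1584 / 3.9379.
⟨x⟩ = -0.29417.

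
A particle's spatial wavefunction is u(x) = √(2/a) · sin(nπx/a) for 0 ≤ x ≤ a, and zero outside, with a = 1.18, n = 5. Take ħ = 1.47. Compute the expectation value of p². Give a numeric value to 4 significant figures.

p² u = −ħ² d²u/dx²; ⟨p²⟩ = −ħ² ∫ u*·u'' dx.
d/dx sin(nπx/a) = (nπ/a)·cos(nπx/a) and d²/dx² sin(nπx/a) = −(nπ/a)²·sin(nπx/a); on 0 ≤ x ≤ a, ∫sin²(nπx/a) dx = a/2 and ∫sin(nπx/a)·cos(nπx/a) dx = 0.
⟨p²⟩ = 382.92.

382.9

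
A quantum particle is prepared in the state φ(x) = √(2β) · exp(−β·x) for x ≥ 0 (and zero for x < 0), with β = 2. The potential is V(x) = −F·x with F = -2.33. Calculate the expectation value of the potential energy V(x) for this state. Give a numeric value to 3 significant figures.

⟨V⟩ = ∫ V(x)·|φ|² dx.
Every integrand reduces to terms xʲ·e^(−2βx) on [0, ∞); use ∫₀^∞ xʲ·e^(−2βx) dx = j!/(2β)^(j+1).
⟨V⟩ = 0.58250.

0.583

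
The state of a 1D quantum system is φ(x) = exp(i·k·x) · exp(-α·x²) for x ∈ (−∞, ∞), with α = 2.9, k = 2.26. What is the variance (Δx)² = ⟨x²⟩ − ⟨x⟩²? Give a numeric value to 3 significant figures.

0.0862

Compute ⟨x⟩ and ⟨x²⟩ separately, then (Δx)² = ⟨x²⟩ − ⟨x⟩².
Gaussian moments: ∫x^(2j)·e^(−2αx²) dx = (2j−1)!!/(4α)^j · √(π/(2α)), odd powers integrate to 0; here √(π/(2α)) = 0.73597.
Normalization: ∫|φ|² dx = 0.73597.
⟨x⟩ = 0.0000 and ⟨x²⟩ = 0.086207.
(Δx)² = 0.086207 − (0.0000)² = 0.086207.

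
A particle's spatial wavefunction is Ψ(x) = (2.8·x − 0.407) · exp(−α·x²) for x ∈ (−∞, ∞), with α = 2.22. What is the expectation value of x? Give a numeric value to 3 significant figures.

-0.245

⟨x⟩ = ∫ x·|Ψ|² dx / ∫|Ψ|² dx (integrals over the domain).
Expand each integrand as polynomial × e^(−2αx²) and use ∫x^(2j)·e^(−2αx²) dx = (2j−1)!!/(4α)^j · √(π/(2α)), odd powers → 0; here √(π/(2α)) = 0.84117.
State is unnormalized: ∫|Ψ|² dx = 0.88199, and ∫Ψ*·x·Ψ dx = -0.21590, so ⟨x⟩ = -0.21590 / 0.88199.
⟨x⟩ = -0.24479.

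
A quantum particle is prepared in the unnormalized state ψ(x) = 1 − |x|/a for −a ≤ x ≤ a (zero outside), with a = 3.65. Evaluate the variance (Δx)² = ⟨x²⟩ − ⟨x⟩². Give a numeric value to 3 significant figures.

Compute ⟨x⟩ and ⟨x²⟩ separately, then (Δx)² = ⟨x²⟩ − ⟨x⟩².
ψ is even, so ∫ over [−a, a] = 2∫₀ᵃ with ψ = 1 − x/a there: ∫₀ᵃ (1 − x/a)² dx = a/3, ∫₀ᵃ x²(1 − x/a)² dx = a³/30, ∫₀ᵃ x⁴(1 − x/a)² dx = a⁵/105.
Normalization: ∫|ψ|² dx = 2.4333.
⟨x⟩ = 0.0000 and ⟨x²⟩ = 1.3323.
(Δx)² = 1.3323 − (0.0000)² = 1.3323.

1.33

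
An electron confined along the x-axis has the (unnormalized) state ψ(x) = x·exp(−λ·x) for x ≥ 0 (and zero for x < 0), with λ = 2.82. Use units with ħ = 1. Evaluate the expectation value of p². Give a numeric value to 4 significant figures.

7.952

p² ψ = −ħ² d²ψ/dx²; ⟨p²⟩ = −ħ² ∫ ψ*·ψ'' dx / ∫|ψ|² dx.
Differentiate x·exp(−λ·x) with the product rule; every integrand then reduces to terms xʲ·e^(−2λx) on [0, ∞), with ∫₀^∞ xʲ·e^(−2λx) dx = j!/(2λ)^(j+1).
State is unnormalized: ∫|ψ|² dx = 0.011148, and ∫ψ*·(−ħ² ψ'') dx = 0.088652, so ⟨p²⟩ = 0.088652 / 0.011148.
⟨p²⟩ = 7.9524.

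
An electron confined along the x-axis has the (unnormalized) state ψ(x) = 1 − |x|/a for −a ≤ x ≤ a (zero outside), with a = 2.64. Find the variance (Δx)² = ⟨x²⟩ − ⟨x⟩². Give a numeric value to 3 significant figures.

0.697

Compute ⟨x⟩ and ⟨x²⟩ separately, then (Δx)² = ⟨x²⟩ − ⟨x⟩².
ψ is even, so ∫ over [−a, a] = 2∫₀ᵃ with ψ = 1 − x/a there: ∫₀ᵃ (1 − x/a)² dx = a/3, ∫₀ᵃ x²(1 − x/a)² dx = a³/30, ∫₀ᵃ x⁴(1 − x/a)² dx = a⁵/105.
Normalization: ∫|ψ|² dx = 1.7600.
⟨x⟩ = 0.0000 and ⟨x²⟩ = 0.69696.
(Δx)² = 0.69696 − (0.0000)² = 0.69696.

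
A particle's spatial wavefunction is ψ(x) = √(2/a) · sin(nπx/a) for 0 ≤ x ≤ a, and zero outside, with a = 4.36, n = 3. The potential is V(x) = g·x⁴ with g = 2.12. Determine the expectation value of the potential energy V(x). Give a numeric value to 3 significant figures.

⟨V⟩ = ∫ V(x)·|ψ|² dx.
With sin²θ = (1 − cos2θ)/2 on 0 ≤ x ≤ a: ∫sin²(nπx/a) dx = a/2, ∫x·sin²(nπx/a) dx = a²/4, ∫x²·sin²(nπx/a) dx = a³·(1/6 − 1/(4n²π²)); higher powers xᵏ the same way, integrating xᵏ·cos(2nπx/a) by parts.
⟨V⟩ = 144.74.

145.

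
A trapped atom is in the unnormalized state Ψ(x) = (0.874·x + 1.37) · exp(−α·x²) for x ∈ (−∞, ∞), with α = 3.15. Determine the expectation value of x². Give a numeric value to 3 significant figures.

0.0843

⟨x²⟩ = ∫ x²·|Ψ|² dx / ∫|Ψ|² dx (integrals over the domain).
Expand each integrand as polynomial × e^(−2αx²) and use ∫x^(2j)·e^(−2αx²) dx = (2j−1)!!/(4α)^j · √(π/(2α)), odd powers → 0; here √(π/(2α)) = 0.70616.
State is unnormalized: ∫|Ψ|² dx = 1.3682, and ∫Ψ*·x²·Ψ dx = 0.11538, so ⟨x²⟩ = 0.11538 / 1.3682.
⟨x²⟩ = 0.084332.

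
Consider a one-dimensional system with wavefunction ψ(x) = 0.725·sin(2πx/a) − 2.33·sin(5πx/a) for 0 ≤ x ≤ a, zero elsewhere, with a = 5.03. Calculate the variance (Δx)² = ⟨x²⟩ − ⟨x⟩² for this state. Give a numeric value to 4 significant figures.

2.031

Compute ⟨x⟩ and ⟨x²⟩ separately, then (Δx)² = ⟨x²⟩ − ⟨x⟩².
On 0 ≤ x ≤ a (j ≠ l): ∫sin²(jπx/a) dx = a/2, ∫sin(jπx/a)·sin(lπx/a) dx = 0; diagonal moments ∫x·sin²(jπx/a) dx = a²/4, ∫x²·sin²(jπx/a) dx = a³·(1/6 − 1/(4j²π²)); cross terms ∫x·sin(jπx/a)·sin(lπx/a) dx = 0 for j + l even and −4jla²/(π²(j² − l²)²) for j + l odd, ∫x²·sin(jπx/a)·sin(lπx/a) dx = (−1)^(j+l)·4jla³/(π²(j² − l²)²); higher powers the same way via product-to-sum and parts.
Normalization: ∫|ψ|² dx = 14.976.
⟨x⟩ = 2.5675 and ⟨x²⟩ = 8.6225.
(Δx)² = 8.6225 − (2.5675)² = 2.0306.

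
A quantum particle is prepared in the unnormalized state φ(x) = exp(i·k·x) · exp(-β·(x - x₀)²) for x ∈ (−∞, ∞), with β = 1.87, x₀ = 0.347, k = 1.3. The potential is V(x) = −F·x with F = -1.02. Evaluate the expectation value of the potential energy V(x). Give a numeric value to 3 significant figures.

0.354

⟨V⟩ = ∫ V(x)·|φ|² dx / ∫|φ|² dx.
Gaussian moments (u = x − x₀): ∫u^(2j)·e^(−2βu²) du = (2j−1)!!/(4β)^j · √(π/(2β)), odd powers integrate to 0; here √(π/(2β)) = 0.91651.
State is unnormalized: ∫|φ|² dx = 0.91651, and ∫φ*·V(x)·φ dx = 0.32439, so ⟨V⟩ = 0.32439 / 0.91651.
⟨V⟩ = 0.35394.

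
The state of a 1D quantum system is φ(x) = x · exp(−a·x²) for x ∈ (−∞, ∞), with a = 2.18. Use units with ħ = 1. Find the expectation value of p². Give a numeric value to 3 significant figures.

p² φ = −ħ² d²φ/dx²; ⟨p²⟩ = −ħ² ∫ φ*·φ'' dx / ∫|φ|² dx.
Expand each integrand as polynomial × e^(−2ax²) and use ∫x^(2j)·e^(−2ax²) dx = (2j−1)!!/(4a)^j · √(π/(2a)), odd powers → 0; here √(π/(2a)) = 0.84885. Differentiate with the product rule, d/dx e^(−ax²) = −2ax·e^(−ax²).
State is unnormalized: ∫|φ|² dx = 0.097345, and ∫φ*·(−ħ² φ'') dx = 0.63664, so ⟨p²⟩ = 0.63664 / 0.097345.
⟨p²⟩ = 6.5400.

6.54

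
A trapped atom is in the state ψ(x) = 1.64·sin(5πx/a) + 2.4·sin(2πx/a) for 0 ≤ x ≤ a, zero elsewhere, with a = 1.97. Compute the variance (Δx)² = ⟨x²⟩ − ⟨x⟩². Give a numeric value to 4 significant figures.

0.2863

Compute ⟨x⟩ and ⟨x²⟩ separately, then (Δx)² = ⟨x²⟩ − ⟨x⟩².
On 0 ≤ x ≤ a (j ≠ l): ∫sin²(jπx/a) dx = a/2, ∫sin(jπx/a)·sin(lπx/a) dx = 0; diagonal moments ∫x·sin²(jπx/a) dx = a²/4, ∫x²·sin²(jπx/a) dx = a³·(1/6 − 1/(4j²π²)); cross terms ∫x·sin(jπx/a)·sin(lπx/a) dx = 0 for j + l even and −4jla²/(π²(j² − l²)²) for j + l odd, ∫x²·sin(jπx/a)·sin(lπx/a) dx = (−1)^(j+l)·4jla³/(π²(j² − l²)²); higher powers the same way via product-to-sum and parts.
Normalization: ∫|ψ|² dx = 8.3229.
⟨x⟩ = 0.95127 and ⟨x²⟩ = 1.1912.
(Δx)² = 1.1912 − (0.95127)² = 0.28626.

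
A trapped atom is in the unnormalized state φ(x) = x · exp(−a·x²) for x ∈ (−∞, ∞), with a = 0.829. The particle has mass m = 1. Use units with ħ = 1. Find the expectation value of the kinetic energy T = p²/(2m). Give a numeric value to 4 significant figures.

T = −(ħ²/2m) d²/dx², so ⟨T⟩ = −(ħ²/2m) ∫ φ*·φ'' dx / ∫|φ|² dx; with m = 1.
Expand each integrand as polynomial × e^(−2ax²) and use ∫x^(2j)·e^(−2ax²) dx = (2j−1)!!/(4a)^j · √(π/(2a)), odd powers → 0; here √(π/(2a)) = 1.3765. Differentiate with the product rule, d/dx e^(−ax²) = −2ax·e^(−ax²).
State is unnormalized: ∫|φ|² dx = 0.41511, and ∫φ*·(−ħ²/2m · φ'') dx = 0.51620, so ⟨T⟩ = 0.51620 / 0.41511.
⟨T⟩ = 1.2435.

1.244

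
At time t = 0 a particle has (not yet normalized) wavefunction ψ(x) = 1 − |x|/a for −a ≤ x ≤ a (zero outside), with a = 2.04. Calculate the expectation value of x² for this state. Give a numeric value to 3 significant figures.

⟨x²⟩ = ∫ x²·|ψ|² dx / ∫|ψ|² dx (integrals over the domain).
ψ is even, so ∫ over [−a, a] = 2∫₀ᵃ with ψ = 1 − x/a there: ∫₀ᵃ (1 − x/a)² dx = a/3, ∫₀ᵃ x²(1 − x/a)² dx = a³/30, ∫₀ᵃ x⁴(1 − x/a)² dx = a⁵/105.
State is unnormalized: ∫|ψ|² dx = 1.3600, and ∫ψ*·x²·ψ dx = 0.56598, so ⟨x²⟩ = 0.56598 / 1.3600.
⟨x²⟩ = 0.41616.

0.416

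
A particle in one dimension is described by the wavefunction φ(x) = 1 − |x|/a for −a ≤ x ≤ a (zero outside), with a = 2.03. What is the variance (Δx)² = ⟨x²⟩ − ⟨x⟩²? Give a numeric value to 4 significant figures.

Compute ⟨x⟩ and ⟨x²⟩ separately, then (Δx)² = ⟨x²⟩ − ⟨x⟩².
φ is even, so ∫ over [−a, a] = 2∫₀ᵃ with φ = 1 − x/a there: ∫₀ᵃ (1 − x/a)² dx = a/3, ∫₀ᵃ x²(1 − x/a)² dx = a³/30, ∫₀ᵃ x⁴(1 − x/a)² dx = a⁵/105.
Normalization: ∫|φ|² dx = 1.3533.
⟨x⟩ = 0.0000 and ⟨x²⟩ = 0.41209.
(Δx)² = 0.41209 − (0.0000)² = 0.41209.

0.4121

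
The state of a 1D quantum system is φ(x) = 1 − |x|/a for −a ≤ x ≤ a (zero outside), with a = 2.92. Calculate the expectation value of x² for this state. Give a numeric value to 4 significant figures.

⟨x²⟩ = ∫ x²·|φ|² dx / ∫|φ|² dx (integrals over the domain).
φ is even, so ∫ over [−a, a] = 2∫₀ᵃ with φ = 1 − x/a there: ∫₀ᵃ (1 − x/a)² dx = a/3, ∫₀ᵃ x²(1 − x/a)² dx = a³/30, ∫₀ᵃ x⁴(1 − x/a)² dx = a⁵/105.
State is unnormalized: ∫|φ|² dx = 1.9467, and ∫φ*·x²·φ dx = 1.6598, so ⟨x²⟩ = 1.6598 / 1.9467.
⟨x²⟩ = 0.85264.

0.8526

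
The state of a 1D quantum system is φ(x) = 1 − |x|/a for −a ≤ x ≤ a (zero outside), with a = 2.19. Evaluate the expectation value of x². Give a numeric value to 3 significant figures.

0.480

⟨x²⟩ = ∫ x²·|φ|² dx / ∫|φ|² dx (integrals over the domain).
φ is even, so ∫ over [−a, a] = 2∫₀ᵃ with φ = 1 − x/a there: ∫₀ᵃ (1 − x/a)² dx = a/3, ∫₀ᵃ x²(1 − x/a)² dx = a³/30, ∫₀ᵃ x⁴(1 − x/a)² dx = a⁵/105.
State is unnormalized: ∫|φ|² dx = 1.4600, and ∫φ*·x²·φ dx = 0.70023, so ⟨x²⟩ = 0.70023 / 1.4600.
⟨x²⟩ = 0.47961.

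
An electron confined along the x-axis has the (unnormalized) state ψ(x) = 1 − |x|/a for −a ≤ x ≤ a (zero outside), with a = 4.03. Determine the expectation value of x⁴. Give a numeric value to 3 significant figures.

7.54

⟨x⁴⟩ = ∫ x⁴·|ψ|² dx / ∫|ψ|² dx (integrals over the domain).
ψ is even, so ∫ over [−a, a] = 2∫₀ᵃ with ψ = 1 − x/a there: ∫₀ᵃ (1 − x/a)² dx = a/3, ∫₀ᵃ x²(1 − x/a)² dx = a³/30, ∫₀ᵃ x⁴(1 − x/a)² dx = a⁵/105.
State is unnormalized: ∫|ψ|² dx = 2.6867, and ∫ψ*·x⁴·ψ dx = 20.247, so ⟨x⁴⟩ = 20.247 / 2.6867.
⟨x⁴⟩ = 7.5362.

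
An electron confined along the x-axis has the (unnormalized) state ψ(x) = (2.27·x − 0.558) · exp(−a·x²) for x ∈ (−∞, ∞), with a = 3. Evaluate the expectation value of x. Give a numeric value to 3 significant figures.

⟨x⟩ = ∫ x·|ψ|² dx / ∫|ψ|² dx (integrals over the domain).
Expand each integrand as polynomial × e^(−2ax²) and use ∫x^(2j)·e^(−2ax²) dx = (2j−1)!!/(4a)^j · √(π/(2a)), odd powers → 0; here √(π/(2a)) = 0.72360.
State is unnormalized: ∫|ψ|² dx = 0.53602, and ∫ψ*·x·ψ dx = -0.15276, so ⟨x⟩ = -0.15276 / 0.53602.
⟨x⟩ = -0.28499.

-0.285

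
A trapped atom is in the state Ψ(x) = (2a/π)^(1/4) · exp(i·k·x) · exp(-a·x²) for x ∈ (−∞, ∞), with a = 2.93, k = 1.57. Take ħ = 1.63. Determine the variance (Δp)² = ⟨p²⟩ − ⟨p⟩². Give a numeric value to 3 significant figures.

Compute ⟨p⟩ and ⟨p²⟩ separately; (Δp)² = ⟨p²⟩ − ⟨p⟩².
Gaussian moments: ∫x^(2j)·e^(−2ax²) dx = (2j−1)!!/(4a)^j · √(π/(2a)), odd powers integrate to 0; here √(π/(2a)) = 0.73219. Derivatives: Ψ′ = (ik − 2ax)·Ψ, Ψ″ = ((ik − 2ax)² − 2a)·Ψ; the odd-in-x pieces drop out.
⟨p⟩ = 2.5591 and ⟨p²⟩ = 14.334.
(Δp)² = 14.334 − (2.5591)² = 7.7847.

7.78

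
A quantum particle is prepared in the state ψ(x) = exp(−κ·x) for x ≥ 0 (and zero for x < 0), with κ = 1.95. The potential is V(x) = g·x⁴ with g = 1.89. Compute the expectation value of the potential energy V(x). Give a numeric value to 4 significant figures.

0.1961

⟨V⟩ = ∫ V(x)·|ψ|² dx / ∫|ψ|² dx.
Every integrand reduces to terms xʲ·e^(−2κx) on [0, ∞); use ∫₀^∞ xʲ·e^(−2κx) dx = j!/(2κ)^(j+1).
State is unnormalized: ∫|ψ|² dx = 0.25641, and ∫ψ*·V(x)·ψ dx = 0.050275, so ⟨V⟩ = 0.050275 / 0.25641.
⟨V⟩ = 0.19607.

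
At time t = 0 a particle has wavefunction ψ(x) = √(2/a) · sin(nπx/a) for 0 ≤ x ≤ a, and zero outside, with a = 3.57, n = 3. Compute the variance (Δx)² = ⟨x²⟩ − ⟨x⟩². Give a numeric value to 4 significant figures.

0.9903

Compute ⟨x⟩ and ⟨x²⟩ separately, then (Δx)² = ⟨x²⟩ − ⟨x⟩².
With sin²θ = (1 − cos2θ)/2 on 0 ≤ x ≤ a: ∫sin²(nπx/a) dx = a/2, ∫x·sin²(nπx/a) dx = a²/4, ∫x²·sin²(nπx/a) dx = a³·(1/6 − 1/(4n²π²)); higher powers xᵏ the same way, integrating xᵏ·cos(2nπx/a) by parts.
⟨x⟩ = 1.7850 and ⟨x²⟩ = 4.1766.
(Δx)² = 4.1766 − (1.7850)² = 0.99033.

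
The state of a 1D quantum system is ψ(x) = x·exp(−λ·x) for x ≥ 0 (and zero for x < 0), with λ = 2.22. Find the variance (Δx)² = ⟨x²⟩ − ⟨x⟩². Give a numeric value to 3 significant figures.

0.152

Compute ⟨x⟩ and ⟨x²⟩ separately, then (Δx)² = ⟨x²⟩ − ⟨x⟩².
Every integrand reduces to terms xʲ·e^(−2λx) on [0, ∞); use ∫₀^∞ xʲ·e^(−2λx) dx = j!/(2λ)^(j+1).
Normalization: ∫|ψ|² dx = 0.022850.
⟨x⟩ = 0.67568 and ⟨x²⟩ = 0.60872.
(Δx)² = 0.60872 − (0.67568)² = 0.15218.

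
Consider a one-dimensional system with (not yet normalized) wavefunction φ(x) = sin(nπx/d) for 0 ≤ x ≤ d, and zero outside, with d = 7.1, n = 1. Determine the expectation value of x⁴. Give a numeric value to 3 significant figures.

⟨x⁴⟩ = ∫ x⁴·|φ|² dx / ∫|φ|² dx (integrals over the domain).
With sin²θ = (1 − cos2θ)/2 on 0 ≤ x ≤ d: ∫sin²(nπx/d) dx = d/2, ∫x·sin²(nπx/d) dx = d²/4, ∫x²·sin²(nπx/d) dx = d³·(1/6 − 1/(4n²π²)); higher powers xᵏ the same way, integrating xᵏ·cos(2nπx/d) by parts.
State is unnormalized: ∫|φ|² dx = 3.5500, and ∫φ*·x⁴·φ dx = 1029.1, so ⟨x⁴⟩ = 1029.1 / 3.5500.
⟨x⁴⟩ = 289.89.

290.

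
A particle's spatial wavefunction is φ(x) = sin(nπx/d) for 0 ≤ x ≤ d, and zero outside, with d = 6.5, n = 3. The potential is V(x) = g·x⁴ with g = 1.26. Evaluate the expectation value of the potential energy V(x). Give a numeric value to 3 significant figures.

425.

⟨V⟩ = ∫ V(x)·|φ|² dx / ∫|φ|² dx.
With sin²θ = (1 − cos2θ)/2 on 0 ≤ x ≤ d: ∫sin²(nπx/d) dx = d/2, ∫x·sin²(nπx/d) dx = d²/4, ∫x²·sin²(nπx/d) dx = d³·(1/6 − 1/(4n²π²)); higher powers xᵏ the same way, integrating xᵏ·cos(2nπx/d) by parts.
State is unnormalized: ∫|φ|² dx = 3.2500, and ∫φ*·V(x)·φ dx = 1381.1, so ⟨V⟩ = 1381.1 / 3.2500.
⟨V⟩ = 424.94.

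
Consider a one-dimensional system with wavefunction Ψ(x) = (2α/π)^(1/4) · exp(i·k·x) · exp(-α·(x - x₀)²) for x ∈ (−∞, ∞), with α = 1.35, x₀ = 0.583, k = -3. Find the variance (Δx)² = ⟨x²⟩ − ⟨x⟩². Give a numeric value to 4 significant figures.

Compute ⟨x⟩ and ⟨x²⟩ separately, then (Δx)² = ⟨x²⟩ − ⟨x⟩².
Gaussian moments (u = x − x₀): ∫u^(2j)·e^(−2αu²) du = (2j−1)!!/(4α)^j · √(π/(2α)), odd powers integrate to 0; here √(π/(2α)) = 1.0787.
⟨x⟩ = 0.58300 and ⟨x²⟩ = 0.52507.
(Δx)² = 0.52507 − (0.58300)² = 0.18519.

0.1852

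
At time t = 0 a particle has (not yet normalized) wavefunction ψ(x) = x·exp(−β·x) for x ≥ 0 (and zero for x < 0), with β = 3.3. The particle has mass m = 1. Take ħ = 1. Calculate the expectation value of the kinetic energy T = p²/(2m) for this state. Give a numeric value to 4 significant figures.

T = −(ħ²/2m) d²/dx², so ⟨T⟩ = −(ħ²/2m) ∫ ψ*·ψ'' dx / ∫|ψ|² dx; with m = 1.
Differentiate x·exp(−β·x) with the product rule; every integrand then reduces to terms xʲ·e^(−2βx) on [0, ∞), with ∫₀^∞ xʲ·e^(−2βx) dx = j!/(2β)^(j+1).
State is unnormalized: ∫|ψ|² dx = 0.0069566, and ∫ψ*·(−ħ²/2m · ψ'') dx = 0.037879, so ⟨T⟩ = 0.037879 / 0.0069566.
⟨T⟩ = 5.4450.

5.445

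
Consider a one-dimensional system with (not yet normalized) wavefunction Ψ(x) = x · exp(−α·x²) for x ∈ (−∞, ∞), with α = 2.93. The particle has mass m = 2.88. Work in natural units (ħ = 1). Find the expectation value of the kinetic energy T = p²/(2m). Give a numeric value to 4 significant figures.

1.526

T = −(ħ²/2m) d²/dx², so ⟨T⟩ = −(ħ²/2m) ∫ Ψ*·Ψ'' dx / ∫|Ψ|² dx; with m = 2.88.
Expand each integrand as polynomial × e^(−2αx²) and use ∫x^(2j)·e^(−2αx²) dx = (2j−1)!!/(4α)^j · √(π/(2α)), odd powers → 0; here √(π/(2α)) = 0.73219. Differentiate with the product rule, d/dx e^(−αx²) = −2αx·e^(−αx²).
State is unnormalized: ∫|Ψ|² dx = 0.062474, and ∫Ψ*·(−ħ²/2m · Ψ'') dx = 0.095338, so ⟨T⟩ = 0.095338 / 0.062474.
⟨T⟩ = 1.5260.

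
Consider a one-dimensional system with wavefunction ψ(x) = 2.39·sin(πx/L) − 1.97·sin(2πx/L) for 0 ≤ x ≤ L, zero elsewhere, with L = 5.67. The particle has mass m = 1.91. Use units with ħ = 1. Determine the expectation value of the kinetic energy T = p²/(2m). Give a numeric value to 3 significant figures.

0.178

T = −(ħ²/2m) d²/dx², so ⟨T⟩ = −(ħ²/2m) ∫ ψ*·ψ'' dx / ∫|ψ|² dx; with m = 1.91.
d²/dx² sin(jπx/L) = −(jπ/L)²·sin(jπx/L); on 0 ≤ x ≤ L, ∫sin²(jπx/L) dx = L/2 and ∫sin(jπx/L)·sin(lπx/L) dx = 0 for j ≠ l, so only diagonal terms survive in ∫|ψ|² and ∫ψ·ψ″; ∫ψ·ψ′ dx = [ψ²/2] between the walls = 0.
State is unnormalized: ∫|ψ|² dx = 27.196, and ∫ψ*·(−ħ²/2m · ψ'') dx = 4.8383, so ⟨T⟩ = 4.8383 / 27.196.
⟨T⟩ = 0.17790.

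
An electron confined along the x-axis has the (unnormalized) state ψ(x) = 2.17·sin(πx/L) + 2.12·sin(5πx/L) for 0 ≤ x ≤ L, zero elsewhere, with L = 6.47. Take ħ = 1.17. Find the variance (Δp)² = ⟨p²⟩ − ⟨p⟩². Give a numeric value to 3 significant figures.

Compute ⟨p⟩ and ⟨p²⟩ separately; (Δp)² = ⟨p²⟩ − ⟨p⟩².
d²/dx² sin(jπx/L) = −(jπ/L)²·sin(jπx/L); on 0 ≤ x ≤ L, ∫sin²(jπx/L) dx = L/2 and ∫sin(jπx/L)·sin(lπx/L) dx = 0 for j ≠ l, so only diagonal terms survive in ∫|ψ|² and ∫ψ·ψ″; ∫ψ·ψ′ dx = [ψ²/2] between the walls = 0.
Normalization: ∫|ψ|² dx = 29.773.
⟨p⟩ = 0.0000 and ⟨p²⟩ = 4.1055.
(Δp)² = 4.1055 − (0.0000)² = 4.1055.

4.11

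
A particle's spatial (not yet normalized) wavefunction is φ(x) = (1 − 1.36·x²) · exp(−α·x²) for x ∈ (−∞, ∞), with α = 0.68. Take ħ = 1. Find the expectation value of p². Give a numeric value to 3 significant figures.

3.40

p² φ = −ħ² d²φ/dx²; ⟨p²⟩ = −ħ² ∫ φ*·φ'' dx / ∫|φ|² dx.
Expand each integrand as polynomial × e^(−2αx²) and use ∫x^(2j)·e^(−2αx²) dx = (2j−1)!!/(4α)^j · √(π/(2α)), odd powers → 0; here √(π/(2α)) = 1.5199. Differentiate with the product rule, d/dx e^(−αx²) = −2αx·e^(−αx²).
State is unnormalized: ∫|φ|² dx = 1.1399, and ∫φ*·(−ħ² φ'') dx = 3.8757, so ⟨p²⟩ = 3.8757 / 1.1399.
⟨p²⟩ = 3.4000.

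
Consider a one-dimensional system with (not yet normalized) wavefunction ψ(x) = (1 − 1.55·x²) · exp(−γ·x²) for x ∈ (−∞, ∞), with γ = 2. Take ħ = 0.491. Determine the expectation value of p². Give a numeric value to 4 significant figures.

p² ψ = −ħ² d²ψ/dx²; ⟨p²⟩ = −ħ² ∫ ψ*·ψ'' dx / ∫|ψ|² dx.
Expand each integrand as polynomial × e^(−2γx²) and use ∫x^(2j)·e^(−2γx²) dx = (2j−1)!!/(4γ)^j · √(π/(2γ)), odd powers → 0; here √(π/(2γ)) = 0.88623. Differentiate with the product rule, d/dx e^(−γx²) = −2γx·e^(−γx²).
State is unnormalized: ∫|ψ|² dx = 0.64262, and ∫ψ*·(−ħ² ψ'') dx = 0.70517, so ⟨p²⟩ = 0.70517 / 0.64262.
⟨p²⟩ = 1.0973.

1.097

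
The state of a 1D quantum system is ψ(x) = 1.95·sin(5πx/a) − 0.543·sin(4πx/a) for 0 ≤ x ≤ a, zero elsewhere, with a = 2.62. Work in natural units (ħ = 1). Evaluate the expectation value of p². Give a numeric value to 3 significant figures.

35.0

p² ψ = −ħ² d²ψ/dx²; ⟨p²⟩ = −ħ² ∫ ψ*·ψ'' dx / ∫|ψ|² dx.
d²/dx² sin(jπx/a) = −(jπ/a)²·sin(jπx/a); on 0 ≤ x ≤ a, ∫sin²(jπx/a) dx = a/2 and ∫sin(jπx/a)·sin(lπx/a) dx = 0 for j ≠ l, so only diagonal terms survive in ∫|ψ|² and ∫ψ·ψ″; ∫ψ·ψ′ dx = [ψ²/2] between the walls = 0.
State is unnormalized: ∫|ψ|² dx = 5.3675, and ∫ψ*·(−ħ² ψ'') dx = 187.94, so ⟨p²⟩ = 187.94 / 5.3675.
⟨p²⟩ = 35.014.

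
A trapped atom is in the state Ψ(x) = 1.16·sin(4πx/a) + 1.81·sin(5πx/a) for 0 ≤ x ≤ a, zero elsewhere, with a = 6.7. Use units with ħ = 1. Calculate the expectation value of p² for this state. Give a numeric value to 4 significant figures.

4.920

p² Ψ = −ħ² d²Ψ/dx²; ⟨p²⟩ = −ħ² ∫ Ψ*·Ψ'' dx / ∫|Ψ|² dx.
d²/dx² sin(jπx/a) = −(jπ/a)²·sin(jπx/a); on 0 ≤ x ≤ a, ∫sin²(jπx/a) dx = a/2 and ∫sin(jπx/a)·sin(lπx/a) dx = 0 for j ≠ l, so only diagonal terms survive in ∫|Ψ|² and ∫Ψ·Ψ″; ∫Ψ·Ψ′ dx = [Ψ²/2] between the walls = 0.
State is unnormalized: ∫|Ψ|² dx = 15.483, and ∫Ψ*·(−ħ² Ψ'') dx = 76.182, so ⟨p²⟩ = 76.182 / 15.483.
⟨p²⟩ = 4.9204.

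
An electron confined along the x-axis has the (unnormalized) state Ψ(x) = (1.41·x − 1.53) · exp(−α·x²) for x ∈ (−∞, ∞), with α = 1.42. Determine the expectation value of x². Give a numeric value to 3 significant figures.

⟨x²⟩ = ∫ x²·|Ψ|² dx / ∫|Ψ|² dx (integrals over the domain).
Expand each integrand as polynomial × e^(−2αx²) and use ∫x^(2j)·e^(−2αx²) dx = (2j−1)!!/(4α)^j · √(π/(2α)), odd powers → 0; here √(π/(2α)) = 1.0518.
State is unnormalized: ∫|Ψ|² dx = 2.8302, and ∫Ψ*·x²·Ψ dx = 0.62790, so ⟨x²⟩ = 0.62790 / 2.8302.
⟨x²⟩ = 0.22186.

0.222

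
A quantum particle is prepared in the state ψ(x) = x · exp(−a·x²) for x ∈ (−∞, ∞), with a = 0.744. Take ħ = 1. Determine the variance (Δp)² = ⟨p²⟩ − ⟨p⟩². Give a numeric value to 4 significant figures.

2.232

Compute ⟨p⟩ and ⟨p²⟩ separately; (Δp)² = ⟨p²⟩ − ⟨p⟩².
Expand each integrand as polynomial × e^(−2ax²) and use ∫x^(2j)·e^(−2ax²) dx = (2j−1)!!/(4a)^j · √(π/(2a)), odd powers → 0; here √(π/(2a)) = 1.4530. Differentiate with the product rule, d/dx e^(−ax²) = −2ax·e^(−ax²).
Normalization: ∫|ψ|² dx = 0.48825.
⟨p⟩ = 0.0000 and ⟨p²⟩ = 2.2320.
(Δp)² = 2.2320 − (0.0000)² = 2.2320.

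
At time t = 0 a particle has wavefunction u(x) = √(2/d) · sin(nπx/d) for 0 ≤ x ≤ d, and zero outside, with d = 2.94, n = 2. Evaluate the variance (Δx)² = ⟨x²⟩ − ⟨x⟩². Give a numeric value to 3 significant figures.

Compute ⟨x⟩ and ⟨x²⟩ separately, then (Δx)² = ⟨x²⟩ − ⟨x⟩².
With sin²θ = (1 − cos2θ)/2 on 0 ≤ x ≤ d: ∫sin²(nπx/d) dx = d/2, ∫x·sin²(nπx/d) dx = d²/4, ∫x²·sin²(nπx/d) dx = d³·(1/6 − 1/(4n²π²)); higher powers xᵏ the same way, integrating xᵏ·cos(2nπx/d) by parts.
⟨x⟩ = 1.4700 and ⟨x²⟩ = 2.7717.
(Δx)² = 2.7717 − (1.4700)² = 0.61083.

0.611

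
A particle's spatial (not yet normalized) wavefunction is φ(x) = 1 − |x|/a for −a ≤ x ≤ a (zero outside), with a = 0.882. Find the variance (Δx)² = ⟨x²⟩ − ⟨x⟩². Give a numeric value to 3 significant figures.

0.0778

Compute ⟨x⟩ and ⟨x²⟩ separately, then (Δx)² = ⟨x²⟩ − ⟨x⟩².
φ is even, so ∫ over [−a, a] = 2∫₀ᵃ with φ = 1 − x/a there: ∫₀ᵃ (1 − x/a)² dx = a/3, ∫₀ᵃ x²(1 − x/a)² dx = a³/30, ∫₀ᵃ x⁴(1 − x/a)² dx = a⁵/105.
Normalization: ∫|φ|² dx = 0.58800.
⟨x⟩ = 0.0000 and ⟨x²⟩ = 0.077792.
(Δx)² = 0.077792 − (0.0000)² = 0.077792.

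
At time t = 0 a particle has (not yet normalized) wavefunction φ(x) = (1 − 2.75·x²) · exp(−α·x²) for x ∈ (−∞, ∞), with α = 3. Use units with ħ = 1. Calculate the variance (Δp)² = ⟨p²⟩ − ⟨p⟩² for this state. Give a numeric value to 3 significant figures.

7.83

Compute ⟨p⟩ and ⟨p²⟩ separately; (Δp)² = ⟨p²⟩ − ⟨p⟩².
Expand each integrand as polynomial × e^(−2αx²) and use ∫x^(2j)·e^(−2αx²) dx = (2j−1)!!/(4α)^j · √(π/(2α)), odd powers → 0; here √(π/(2α)) = 0.72360. Differentiate with the product rule, d/dx e^(−αx²) = −2αx·e^(−αx²).
Normalization: ∫|φ|² dx = 0.50596.
⟨p⟩ = 0.0000 and ⟨p²⟩ = 7.8343.
(Δp)² = 7.8343 − (0.0000)² = 7.8343.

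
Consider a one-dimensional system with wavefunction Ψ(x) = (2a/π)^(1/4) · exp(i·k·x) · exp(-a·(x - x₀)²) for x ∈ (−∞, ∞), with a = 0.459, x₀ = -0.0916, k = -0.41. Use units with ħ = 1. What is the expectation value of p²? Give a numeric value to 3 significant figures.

0.627

p² Ψ = −ħ² d²Ψ/dx²; ⟨p²⟩ = −ħ² ∫ Ψ*·Ψ'' dx.
Gaussian moments (u = x − x₀): ∫u^(2j)·e^(−2au²) du = (2j−1)!!/(4a)^j · √(π/(2a)), odd powers integrate to 0; here √(π/(2a)) = 1.8499. Derivatives: Ψ′ = (ik − 2au)·Ψ, Ψ″ = ((ik − 2au)² − 2a)·Ψ; the odd-in-u pieces drop out.
⟨p²⟩ = 0.62710.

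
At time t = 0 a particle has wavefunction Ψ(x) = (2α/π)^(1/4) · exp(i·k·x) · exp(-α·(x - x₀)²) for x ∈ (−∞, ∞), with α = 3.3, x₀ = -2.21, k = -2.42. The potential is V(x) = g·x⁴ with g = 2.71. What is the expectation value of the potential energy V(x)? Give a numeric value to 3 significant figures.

⟨V⟩ = ∫ V(x)·|Ψ|² dx.
Gaussian moments (u = x − x₀): ∫u^(2j)·e^(−2αu²) du = (2j−1)!!/(4α)^j · √(π/(2α)), odd powers integrate to 0; here √(π/(2α)) = 0.68993.
⟨V⟩ = 70.708.

70.7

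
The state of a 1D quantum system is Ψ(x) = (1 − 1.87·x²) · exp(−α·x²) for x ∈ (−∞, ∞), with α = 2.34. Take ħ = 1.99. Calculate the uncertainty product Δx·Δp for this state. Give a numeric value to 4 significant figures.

Δx = √(⟨x²⟩−⟨x⟩²), Δp = √(⟨p²⟩−⟨p⟩²).
Expand each integrand as polynomial × e^(−2αx²) and use ∫x^(2j)·e^(−2αx²) dx = (2j−1)!!/(4α)^j · √(π/(2α)), odd powers → 0; here √(π/(2α)) = 0.81932. Differentiate with the product rule, d/dx e^(−αx²) = −2αx·e^(−αx²).
Normalization: ∫|Ψ|² dx = 0.59005.
⟨x⟩ = 0.0000, ⟨x²⟩ = 0.059340 ⇒ Δx = 0.24360.
⟨p⟩ = 0.0000, ⟨p²⟩ = 21.604 ⇒ Δp = 4.6480.
Δx·Δp = 1.1322.

1.132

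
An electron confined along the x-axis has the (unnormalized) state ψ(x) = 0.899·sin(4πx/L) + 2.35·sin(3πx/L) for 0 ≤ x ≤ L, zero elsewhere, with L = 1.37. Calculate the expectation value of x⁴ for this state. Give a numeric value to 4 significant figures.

0.3133

⟨x⁴⟩ = ∫ x⁴·|ψ|² dx / ∫|ψ|² dx (integrals over the domain).
On 0 ≤ x ≤ L (j ≠ l): ∫sin²(jπx/L) dx = L/2, ∫sin(jπx/L)·sin(lπx/L) dx = 0; diagonal moments ∫x·sin²(jπx/L) dx = L²/4, ∫x²·sin²(jπx/L) dx = L³·(1/6 − 1/(4j²π²)); cross terms ∫x·sin(jπx/L)·sin(lπx/L) dx = 0 for j + l even and −4jlL²/(π²(j² − l²)²) for j + l odd, ∫x²·sin(jπx/L)·sin(lπx/L) dx = (−1)^(j+l)·4jlL³/(π²(j² − l²)²); higher powers the same way via product-to-sum and parts.
State is unnormalized: ∫|ψ|² dx = 4.3365, and ∫ψ*·x⁴·ψ dx = 1.3587, so ⟨x⁴⟩ = 1.3587 / 4.3365.
⟨x⁴⟩ = 0.31332.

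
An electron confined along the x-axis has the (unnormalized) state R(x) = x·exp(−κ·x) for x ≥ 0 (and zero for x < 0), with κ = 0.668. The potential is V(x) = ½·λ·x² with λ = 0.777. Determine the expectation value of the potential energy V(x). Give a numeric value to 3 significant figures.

2.61

⟨V⟩ = ∫ V(x)·|R|² dx / ∫|R|² dx.
Every integrand reduces to terms xʲ·e^(−2κx) on [0, ∞); use ∫₀^∞ xʲ·e^(−2κx) dx = j!/(2κ)^(j+1).
State is unnormalized: ∫|R|² dx = 0.83871, and ∫R*·V(x)·R dx = 2.1906, so ⟨V⟩ = 2.1906 / 0.83871.
⟨V⟩ = 2.6119.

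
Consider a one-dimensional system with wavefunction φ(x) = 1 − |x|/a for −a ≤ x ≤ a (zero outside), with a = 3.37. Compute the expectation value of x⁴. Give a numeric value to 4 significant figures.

3.685

⟨x⁴⟩ = ∫ x⁴·|φ|² dx / ∫|φ|² dx (integrals over the domain).
φ is even, so ∫ over [−a, a] = 2∫₀ᵃ with φ = 1 − x/a there: ∫₀ᵃ (1 − x/a)² dx = a/3, ∫₀ᵃ x²(1 − x/a)² dx = a³/30, ∫₀ᵃ x⁴(1 − x/a)² dx = a⁵/105.
State is unnormalized: ∫|φ|² dx = 2.2467, and ∫φ*·x⁴·φ dx = 8.2792, so ⟨x⁴⟩ = 8.2792 / 2.2467.
⟨x⁴⟩ = 3.6851.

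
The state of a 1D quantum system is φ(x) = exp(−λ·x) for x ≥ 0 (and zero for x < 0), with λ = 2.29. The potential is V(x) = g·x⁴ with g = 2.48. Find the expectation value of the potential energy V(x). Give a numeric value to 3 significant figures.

0.135

⟨V⟩ = ∫ V(x)·|φ|² dx / ∫|φ|² dx.
Every integrand reduces to terms xʲ·e^(−2λx) on [0, ∞); use ∫₀^∞ xʲ·e^(−2λx) dx = j!/(2λ)^(j+1).
State is unnormalized: ∫|φ|² dx = 0.21834, and ∫φ*·V(x)·φ dx = 0.029535, so ⟨V⟩ = 0.029535 / 0.21834.
⟨V⟩ = 0.13527.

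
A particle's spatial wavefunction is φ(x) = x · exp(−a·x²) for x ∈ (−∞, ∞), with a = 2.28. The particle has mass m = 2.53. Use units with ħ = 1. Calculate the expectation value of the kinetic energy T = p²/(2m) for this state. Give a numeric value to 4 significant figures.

T = −(ħ²/2m) d²/dx², so ⟨T⟩ = −(ħ²/2m) ∫ φ*·φ'' dx / ∫|φ|² dx; with m = 2.53.
Expand each integrand as polynomial × e^(−2ax²) and use ∫x^(2j)·e^(−2ax²) dx = (2j−1)!!/(4a)^j · √(π/(2a)), odd powers → 0; here √(π/(2a)) = 0.83003. Differentiate with the product rule, d/dx e^(−ax²) = −2ax·e^(−ax²).
State is unnormalized: ∫|φ|² dx = 0.091012, and ∫φ*·(−ħ²/2m · φ'') dx = 0.12303, so ⟨T⟩ = 0.12303 / 0.091012.
⟨T⟩ = 1.3518.

1.352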